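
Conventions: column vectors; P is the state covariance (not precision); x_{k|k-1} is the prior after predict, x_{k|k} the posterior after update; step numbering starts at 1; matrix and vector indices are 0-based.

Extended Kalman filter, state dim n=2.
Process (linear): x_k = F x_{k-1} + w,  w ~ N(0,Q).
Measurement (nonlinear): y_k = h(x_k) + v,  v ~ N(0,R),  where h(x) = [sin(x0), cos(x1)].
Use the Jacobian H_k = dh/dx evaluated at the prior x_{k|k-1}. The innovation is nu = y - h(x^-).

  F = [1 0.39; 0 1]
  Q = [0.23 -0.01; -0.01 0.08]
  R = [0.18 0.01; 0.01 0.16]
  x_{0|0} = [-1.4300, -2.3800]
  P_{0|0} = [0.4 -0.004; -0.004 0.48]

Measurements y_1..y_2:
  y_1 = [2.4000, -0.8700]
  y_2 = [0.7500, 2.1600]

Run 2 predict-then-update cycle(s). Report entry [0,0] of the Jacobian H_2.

step 1: x^-=[-2.3582, -2.3800]  P^-=[0.6999 0.1732; 0.1732 0.5600]  H_jac=[-0.7085 0.0000; 0.0000 0.6901]  S=[0.5313 -0.0747; -0.0747 0.4267]  K=[-0.9164 0.1197; -0.1063 0.8871]  nu=[3.1057, -0.1463]  x^+=[-5.2219, -2.8398]  P^+=[0.2311 0.0145; 0.0145 0.2041]
step 2: x^-=[-6.3294, -2.8398]  P^-=[0.5035 0.0841; 0.0841 0.2841]  H_jac=[0.9989 0.0000; 0.0000 0.2973]  S=[0.6824 0.0350; 0.0350 0.1851]  K=[0.7372 -0.0042; 0.1007 0.4373]  nu=[0.7962, 3.1148]  x^+=[-5.7556, -1.3976]  P^+=[0.1328 0.0225; 0.0225 0.2388]

H_jac[0,0] = 0.9989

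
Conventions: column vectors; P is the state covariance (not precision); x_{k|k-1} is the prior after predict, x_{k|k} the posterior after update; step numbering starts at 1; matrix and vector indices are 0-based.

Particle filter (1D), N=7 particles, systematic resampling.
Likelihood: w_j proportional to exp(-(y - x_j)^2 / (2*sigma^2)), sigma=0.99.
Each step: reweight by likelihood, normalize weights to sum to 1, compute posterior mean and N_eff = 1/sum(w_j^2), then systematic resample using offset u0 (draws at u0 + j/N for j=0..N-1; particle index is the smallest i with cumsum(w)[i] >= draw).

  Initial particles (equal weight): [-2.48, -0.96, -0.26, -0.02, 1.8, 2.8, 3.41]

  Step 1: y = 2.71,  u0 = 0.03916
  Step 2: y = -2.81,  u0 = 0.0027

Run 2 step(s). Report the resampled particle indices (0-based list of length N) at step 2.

step 1: w=[0.0000, 0.0004, 0.0045, 0.0091, 0.2659, 0.4041, 0.3160]  mean=2.6859  Neff=2.9944  idx=[4, 4, 5, 5, 5, 6, 6]
step 2: w=[0.4959, 0.4959, 0.0027, 0.0027, 0.0027, 0.0001, 0.0001]  mean=1.8083  Neff=2.0332  idx=[0, 0, 0, 0, 1, 1, 1]

resampled_idx = [0, 0, 0, 0, 1, 1, 1]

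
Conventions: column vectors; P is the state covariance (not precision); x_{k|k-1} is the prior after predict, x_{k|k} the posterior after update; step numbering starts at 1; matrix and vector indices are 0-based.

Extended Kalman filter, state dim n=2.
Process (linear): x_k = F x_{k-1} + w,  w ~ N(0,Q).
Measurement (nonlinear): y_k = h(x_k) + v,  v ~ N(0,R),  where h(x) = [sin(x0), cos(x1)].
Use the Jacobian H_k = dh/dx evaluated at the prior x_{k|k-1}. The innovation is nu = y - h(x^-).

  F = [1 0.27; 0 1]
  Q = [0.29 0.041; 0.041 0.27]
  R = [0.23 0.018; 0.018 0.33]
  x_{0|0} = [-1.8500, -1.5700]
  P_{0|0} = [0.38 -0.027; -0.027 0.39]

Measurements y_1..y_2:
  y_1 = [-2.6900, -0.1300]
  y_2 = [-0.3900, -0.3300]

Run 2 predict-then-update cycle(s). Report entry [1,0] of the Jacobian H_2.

H_jac[1,0] = 0.0000

step 1: x^-=[-2.2739, -1.5700]  P^-=[0.6839 0.1193; 0.1193 0.6600]  H_jac=[-0.6466 0.0000; 0.0000 1.0000]  S=[0.5159 -0.0591; -0.0591 0.9900]  K=[-0.8491 0.0698; -0.0736 0.6623]  nu=[-1.9272, -0.1308]  x^+=[-0.6467, -1.5148]  P^+=[0.3001 0.0077; 0.0077 0.2172]
step 2: x^-=[-1.0557, -1.5148]  P^-=[0.6101 0.1074; 0.1074 0.4872]  H_jac=[0.4926 0.0000; 0.0000 0.9984]  S=[0.3781 0.0708; 0.0708 0.8157]  K=[0.7831 0.0635; 0.0287 0.5939]  nu=[0.4802, -0.3860]  x^+=[-0.7041, -1.7302]  P^+=[0.3679 0.0351; 0.0351 0.1968]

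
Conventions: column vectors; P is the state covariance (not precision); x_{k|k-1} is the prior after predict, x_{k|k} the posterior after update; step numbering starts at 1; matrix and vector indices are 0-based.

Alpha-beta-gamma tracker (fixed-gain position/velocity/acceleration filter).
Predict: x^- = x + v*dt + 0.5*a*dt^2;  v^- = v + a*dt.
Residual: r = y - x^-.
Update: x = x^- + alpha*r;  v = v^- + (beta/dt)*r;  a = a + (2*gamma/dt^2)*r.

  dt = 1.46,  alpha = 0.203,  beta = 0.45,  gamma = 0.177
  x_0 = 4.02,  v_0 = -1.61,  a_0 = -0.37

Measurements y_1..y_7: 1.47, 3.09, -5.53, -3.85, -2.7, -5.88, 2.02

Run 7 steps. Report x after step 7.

x_post = -2.5302

step 1: x_pred=1.2751  r=0.1949  x^+=1.3146  v^+=-2.0901  a^+=-0.3376
step 2: x_pred=-2.0968  r=5.1868  x^+=-1.0439  v^+=-0.9844  a^+=0.5238
step 3: x_pred=-1.9228  r=-3.6072  x^+=-2.6551  v^+=-1.3315  a^+=-0.0753
step 4: x_pred=-4.6793  r=0.8293  x^+=-4.5110  v^+=-1.1858  a^+=0.0624
step 5: x_pred=-6.1757  r=3.4757  x^+=-5.4701  v^+=-0.0234  a^+=0.6397
step 6: x_pred=-4.8225  r=-1.0575  x^+=-5.0372  v^+=0.5846  a^+=0.4640
step 7: x_pred=-3.6891  r=5.7091  x^+=-2.5302  v^+=3.0217  a^+=1.4122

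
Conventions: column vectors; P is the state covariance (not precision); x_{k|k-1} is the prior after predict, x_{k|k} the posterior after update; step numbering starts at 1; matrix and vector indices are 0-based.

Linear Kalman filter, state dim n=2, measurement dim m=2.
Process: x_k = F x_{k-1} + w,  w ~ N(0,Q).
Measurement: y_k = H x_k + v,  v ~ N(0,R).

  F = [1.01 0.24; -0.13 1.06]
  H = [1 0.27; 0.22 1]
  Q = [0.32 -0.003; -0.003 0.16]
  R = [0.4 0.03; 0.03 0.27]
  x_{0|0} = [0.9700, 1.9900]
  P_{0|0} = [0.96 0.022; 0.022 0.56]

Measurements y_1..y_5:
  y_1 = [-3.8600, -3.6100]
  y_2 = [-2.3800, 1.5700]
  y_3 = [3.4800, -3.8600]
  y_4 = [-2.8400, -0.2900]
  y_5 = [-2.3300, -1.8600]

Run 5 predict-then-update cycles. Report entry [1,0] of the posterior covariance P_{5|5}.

step 1: x^-=[1.4573, 1.9833]  P^-=[1.3422 0.0363; 0.0363 0.7994]  S=[1.8201 0.5796; 0.5796 1.1503]  K=[0.7755 -0.1025; -0.1012 0.7529]  nu=[-5.8528, -5.9139]  x^+=[-2.4754, -1.8767]  P^+=[0.3278 -0.0765; -0.0765 0.2171]
step 2: x^-=[-2.9505, -1.6675]  P^-=[0.6298 -0.0703; -0.0703 0.4305]  S=[1.0232 0.2103; 0.2103 0.7001]  K=[0.6149 -0.0873; -0.0820 0.6175]  nu=[1.0208, 3.8866]  x^+=[-2.6620, 0.6488]  P^+=[0.2602 -0.0623; -0.0623 0.1780]
step 3: x^-=[-2.5329, 1.0338]  P^-=[0.5654 -0.0567; -0.0567 0.3816]  S=[0.9626 0.1974; 0.1974 0.6540]  K=[0.5865 -0.0735; -0.0720 0.5861]  nu=[5.7338, -4.3366]  x^+=[1.1488, -1.9209]  P^+=[0.2477 -0.0567; -0.0567 0.1686]
step 4: x^-=[0.6993, -2.1855]  P^-=[0.5549 -0.0516; -0.0516 0.3692]  S=[0.9540 0.1971; 0.1971 0.6434]  K=[0.5812 -0.0685; -0.0689 0.5773]  nu=[-2.9492, 1.7417]  x^+=[-1.1343, -0.9768]  P^+=[0.2453 -0.0550; -0.0550 0.1659]
step 5: x^-=[-1.3801, -0.8879]  P^-=[0.5531 -0.0502; -0.0502 0.3657]  S=[0.9527 0.1973; 0.1973 0.6404]  K=[0.5803 -0.0671; -0.0681 0.5748]  nu=[-0.7102, -0.6684]  x^+=[-1.7473, -1.2238]  P^+=[0.2448 -0.0546; -0.0546 0.1652]

P_post[1,0] = -0.0546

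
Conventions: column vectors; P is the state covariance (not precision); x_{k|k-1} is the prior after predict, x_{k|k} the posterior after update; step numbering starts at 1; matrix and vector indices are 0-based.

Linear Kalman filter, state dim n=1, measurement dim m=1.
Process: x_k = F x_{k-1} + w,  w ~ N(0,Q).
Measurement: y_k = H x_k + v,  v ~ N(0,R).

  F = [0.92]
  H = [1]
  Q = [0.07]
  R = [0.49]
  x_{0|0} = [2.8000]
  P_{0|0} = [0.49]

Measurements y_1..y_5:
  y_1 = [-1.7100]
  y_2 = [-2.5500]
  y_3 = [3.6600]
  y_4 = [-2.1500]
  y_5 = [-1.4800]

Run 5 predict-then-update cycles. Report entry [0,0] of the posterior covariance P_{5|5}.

step 1: x^-=[2.5760]  P^-=[0.4847]  S=[0.9747]  K=[0.4973]  nu=[-4.2860]  x^+=[0.4446]  P^+=[0.2437]
step 2: x^-=[0.4090]  P^-=[0.2762]  S=[0.7662]  K=[0.3605]  nu=[-2.9590]  x^+=[-0.6578]  P^+=[0.1767]
step 3: x^-=[-0.6052]  P^-=[0.2195]  S=[0.7095]  K=[0.3094]  nu=[4.2652]  x^+=[0.7145]  P^+=[0.1516]
step 4: x^-=[0.6573]  P^-=[0.1983]  S=[0.6883]  K=[0.2881]  nu=[-2.8073]  x^+=[-0.1515]  P^+=[0.1412]
step 5: x^-=[-0.1394]  P^-=[0.1895]  S=[0.6795]  K=[0.2789]  nu=[-1.3406]  x^+=[-0.5133]  P^+=[0.1366]

P_post[0,0] = 0.1366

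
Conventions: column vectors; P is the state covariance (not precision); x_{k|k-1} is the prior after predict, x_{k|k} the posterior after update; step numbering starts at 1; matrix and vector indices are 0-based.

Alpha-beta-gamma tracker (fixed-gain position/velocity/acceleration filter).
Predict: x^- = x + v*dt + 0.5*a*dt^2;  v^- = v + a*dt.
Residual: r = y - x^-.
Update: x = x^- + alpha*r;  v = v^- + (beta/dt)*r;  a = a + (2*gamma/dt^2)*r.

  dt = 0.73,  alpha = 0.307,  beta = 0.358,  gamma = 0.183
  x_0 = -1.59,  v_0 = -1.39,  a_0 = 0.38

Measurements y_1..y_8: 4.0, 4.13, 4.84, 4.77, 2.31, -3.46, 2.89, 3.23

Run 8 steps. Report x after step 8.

step 1: x_pred=-2.5034  r=6.5034  x^+=-0.5069  v^+=2.0768  a^+=4.8466
step 2: x_pred=2.3005  r=1.8295  x^+=2.8622  v^+=6.5120  a^+=6.1031
step 3: x_pred=9.2421  r=-4.4021  x^+=7.8907  v^+=8.8084  a^+=3.0797
step 4: x_pred=15.1414  r=-10.3714  x^+=11.9574  v^+=5.9704  a^+=-4.0434
step 5: x_pred=15.2384  r=-12.9284  x^+=11.2694  v^+=-3.3216  a^+=-12.9228
step 6: x_pred=5.4014  r=-8.8614  x^+=2.6809  v^+=-17.1009  a^+=-19.0088
step 7: x_pred=-14.8676  r=17.7576  x^+=-9.4160  v^+=-22.2688  a^+=-6.8127
step 8: x_pred=-27.4875  r=30.7175  x^+=-18.0572  v^+=-12.1779  a^+=14.2843

x_post = -18.0572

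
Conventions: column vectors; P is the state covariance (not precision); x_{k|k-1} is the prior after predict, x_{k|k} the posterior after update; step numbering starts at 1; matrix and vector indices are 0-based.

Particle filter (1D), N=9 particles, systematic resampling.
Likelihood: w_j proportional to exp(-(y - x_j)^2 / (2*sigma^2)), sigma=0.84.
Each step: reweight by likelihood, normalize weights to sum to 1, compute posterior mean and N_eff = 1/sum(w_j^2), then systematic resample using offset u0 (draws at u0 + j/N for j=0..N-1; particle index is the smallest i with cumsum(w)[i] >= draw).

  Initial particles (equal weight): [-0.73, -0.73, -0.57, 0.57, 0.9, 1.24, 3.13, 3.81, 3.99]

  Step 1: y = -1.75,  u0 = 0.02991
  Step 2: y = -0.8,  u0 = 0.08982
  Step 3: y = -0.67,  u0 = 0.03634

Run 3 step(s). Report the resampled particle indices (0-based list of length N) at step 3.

resampled_idx = [0, 1, 2, 3, 4, 5, 6, 7, 8]

step 1: w=[0.3517, 0.3517, 0.2740, 0.0162, 0.0051, 0.0013, 0.0000, 0.0000, 0.0000]  mean=-0.6542  Neff=3.0984  idx=[0, 0, 0, 1, 1, 1, 1, 2, 2]
step 2: w=[0.1119, 0.1119, 0.1119, 0.1119, 0.1119, 0.1119, 0.1119, 0.1082, 0.1082]  mean=-0.6954  Neff=8.9982  idx=[0, 1, 2, 3, 4, 5, 6, 7, 8]
step 3: w=[0.1112, 0.1112, 0.1112, 0.1112, 0.1112, 0.1112, 0.1112, 0.1107, 0.1107]  mean=-0.6946  Neff=9.0000  idx=[0, 1, 2, 3, 4, 5, 6, 7, 8]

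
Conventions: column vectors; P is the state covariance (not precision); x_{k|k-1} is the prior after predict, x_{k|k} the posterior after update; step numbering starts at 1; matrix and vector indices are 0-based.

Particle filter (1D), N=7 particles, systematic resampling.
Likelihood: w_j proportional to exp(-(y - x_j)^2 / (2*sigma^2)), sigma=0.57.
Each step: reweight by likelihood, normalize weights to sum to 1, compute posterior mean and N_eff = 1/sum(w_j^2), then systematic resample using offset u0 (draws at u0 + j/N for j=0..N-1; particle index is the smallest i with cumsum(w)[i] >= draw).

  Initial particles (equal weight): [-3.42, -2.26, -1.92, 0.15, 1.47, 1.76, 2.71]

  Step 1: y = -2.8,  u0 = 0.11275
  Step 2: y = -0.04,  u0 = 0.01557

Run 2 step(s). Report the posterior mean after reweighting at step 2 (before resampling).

step 1: w=[0.3701, 0.4269, 0.2031, 0.0000, 0.0000, 0.0000, 0.0000]  mean=-2.6202  Neff=2.7747  idx=[0, 0, 1, 1, 1, 2, 2]
step 2: w=[0.0000, 0.0000, 0.0498, 0.0498, 0.0498, 0.4253, 0.4253]  mean=-1.9708  Neff=2.7082  idx=[2, 5, 5, 5, 6, 6, 6]

post_mean = -1.9708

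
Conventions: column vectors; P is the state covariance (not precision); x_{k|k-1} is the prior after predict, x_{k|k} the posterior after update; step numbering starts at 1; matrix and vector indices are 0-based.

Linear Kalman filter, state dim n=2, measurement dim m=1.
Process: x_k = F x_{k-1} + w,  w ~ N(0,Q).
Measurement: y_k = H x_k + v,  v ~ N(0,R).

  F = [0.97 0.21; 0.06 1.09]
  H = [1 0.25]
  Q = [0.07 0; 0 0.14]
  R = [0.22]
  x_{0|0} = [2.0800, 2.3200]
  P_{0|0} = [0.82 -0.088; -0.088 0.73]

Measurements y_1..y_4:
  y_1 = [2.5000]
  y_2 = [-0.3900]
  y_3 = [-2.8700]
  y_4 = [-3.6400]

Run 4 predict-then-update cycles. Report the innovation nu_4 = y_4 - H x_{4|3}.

innov = [-1.8195]

step 1: x^-=[2.5048, 2.6536]  P^-=[0.8379 0.1207; 0.1207 0.9988]  S=[1.1806]  K=[0.7352; 0.3137]  nu=[-0.6682]  x^+=[2.0135, 2.4440]  P^+=[0.1997 -0.1516; -0.1516 0.8826]
step 2: x^-=[2.4663, 2.7848]  P^-=[0.2350 0.0514; 0.0514 1.1695]  S=[0.5538]  K=[0.4476; 0.6208]  nu=[-3.5525]  x^+=[0.8764, 0.5795]  P^+=[0.1241 -0.1024; -0.1024 0.9561]
step 3: x^-=[0.9718, 0.6842]  P^-=[0.1872 0.1165; 0.1165 1.2630]  S=[0.5443]  K=[0.3973; 0.7940]  nu=[-4.0128]  x^+=[-0.6227, -2.5019]  P^+=[0.1012 -0.0553; -0.0553 0.9198]
step 4: x^-=[-1.1294, -2.7645]  P^-=[0.1833 0.1573; 0.1573 1.2259]  S=[0.5586]  K=[0.3986; 0.8303]  nu=[-1.8195]  x^+=[-1.8546, -4.2752]  P^+=[0.0946 -0.0275; -0.0275 0.8409]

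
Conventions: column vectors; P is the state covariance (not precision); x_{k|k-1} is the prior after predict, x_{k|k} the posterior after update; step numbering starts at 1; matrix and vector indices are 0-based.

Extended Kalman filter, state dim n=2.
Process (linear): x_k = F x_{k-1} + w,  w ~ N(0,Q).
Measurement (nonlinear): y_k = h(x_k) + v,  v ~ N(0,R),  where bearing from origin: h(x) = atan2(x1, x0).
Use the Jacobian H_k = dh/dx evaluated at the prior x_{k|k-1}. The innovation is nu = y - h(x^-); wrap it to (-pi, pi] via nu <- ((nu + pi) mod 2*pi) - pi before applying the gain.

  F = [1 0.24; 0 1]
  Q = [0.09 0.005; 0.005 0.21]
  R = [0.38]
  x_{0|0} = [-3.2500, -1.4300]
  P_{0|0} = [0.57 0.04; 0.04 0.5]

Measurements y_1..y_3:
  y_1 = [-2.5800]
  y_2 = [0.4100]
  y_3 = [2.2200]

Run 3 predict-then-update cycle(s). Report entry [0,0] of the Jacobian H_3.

H_jac[0,0] = 0.0175

step 1: x^-=[-3.5932, -1.4300]  P^-=[0.7080 0.1650; 0.1650 0.7100]  H_jac=[0.0956 -0.2403]  S=[0.4199]  K=[0.0668; -0.3687]  nu=[0.1828]  x^+=[-3.5810, -1.4974]  P^+=[0.7061 0.1753; 0.1753 0.6529]
step 2: x^-=[-3.9404, -1.4974]  P^-=[0.9179 0.3370; 0.3370 0.8629]  H_jac=[0.0843 -0.2218]  S=[0.4164]  K=[0.0063; -0.3914]  nu=[-3.0948]  x^+=[-3.9598, -0.2862]  P^+=[0.9179 0.3381; 0.3381 0.7991]
step 3: x^-=[-4.0284, -0.2862]  P^-=[1.2162 0.5349; 0.5349 1.0091]  H_jac=[0.0175 -0.2470]  S=[0.4373]  K=[-0.2533; -0.5485]  nu=[-0.9925]  x^+=[-3.7770, 0.2582]  P^+=[1.1881 0.4741; 0.4741 0.8776]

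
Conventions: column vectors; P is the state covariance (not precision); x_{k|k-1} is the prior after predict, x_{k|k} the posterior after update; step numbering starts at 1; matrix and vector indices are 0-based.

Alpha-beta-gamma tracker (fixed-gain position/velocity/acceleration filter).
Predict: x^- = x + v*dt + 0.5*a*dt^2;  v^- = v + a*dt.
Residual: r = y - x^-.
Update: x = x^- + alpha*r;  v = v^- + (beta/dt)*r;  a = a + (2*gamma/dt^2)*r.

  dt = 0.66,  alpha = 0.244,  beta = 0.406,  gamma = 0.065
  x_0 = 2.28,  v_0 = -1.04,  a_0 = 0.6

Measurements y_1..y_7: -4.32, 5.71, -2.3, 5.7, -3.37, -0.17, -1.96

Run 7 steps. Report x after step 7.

step 1: x_pred=1.7243  r=-6.0443  x^+=0.2495  v^+=-4.3621  a^+=-1.2038
step 2: x_pred=-2.8917  r=8.6017  x^+=-0.7929  v^+=0.1347  a^+=1.3632
step 3: x_pred=-0.4071  r=-1.8929  x^+=-0.8690  v^+=-0.1300  a^+=0.7983
step 4: x_pred=-0.7809  r=6.4809  x^+=0.8004  v^+=4.3836  a^+=2.7325
step 5: x_pred=4.2888  r=-7.6588  x^+=2.4200  v^+=1.4758  a^+=0.4468
step 6: x_pred=3.4914  r=-3.6614  x^+=2.5980  v^+=-0.4816  a^+=-0.6459
step 7: x_pred=2.1394  r=-4.0994  x^+=1.1392  v^+=-3.4297  a^+=-1.8693

x_post = 1.1392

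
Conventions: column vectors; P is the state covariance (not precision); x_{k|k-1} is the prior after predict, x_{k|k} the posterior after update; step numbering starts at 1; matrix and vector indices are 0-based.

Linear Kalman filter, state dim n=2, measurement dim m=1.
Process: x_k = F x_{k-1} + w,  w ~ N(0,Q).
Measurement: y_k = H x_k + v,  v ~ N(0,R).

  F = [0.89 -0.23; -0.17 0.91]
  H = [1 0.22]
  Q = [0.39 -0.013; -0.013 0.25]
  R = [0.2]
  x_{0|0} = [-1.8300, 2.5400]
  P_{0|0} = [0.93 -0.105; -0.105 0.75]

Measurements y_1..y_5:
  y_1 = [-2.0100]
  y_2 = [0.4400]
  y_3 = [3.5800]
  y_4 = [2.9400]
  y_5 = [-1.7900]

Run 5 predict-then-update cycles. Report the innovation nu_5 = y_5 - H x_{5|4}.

innov = [-4.0681]

step 1: x^-=[-2.2129, 2.6225]  P^-=[1.2093 -0.3998; -0.3998 0.9304]  S=[1.2784]  K=[0.8771; -0.1526]  nu=[-0.3740]  x^+=[-2.5410, 2.6796]  P^+=[0.2257 -0.2287; -0.2287 0.9007]
step 2: x^-=[-2.8778, 2.8704]  P^-=[0.7101 -0.4298; -0.4298 1.0731]  S=[0.7729]  K=[0.7964; -0.2506]  nu=[2.6863]  x^+=[-0.7385, 2.1971]  P^+=[0.2199 -0.2755; -0.2755 1.0246]
step 3: x^-=[-1.1626, 2.1249]  P^-=[0.7312 -0.4946; -0.4946 1.1900]  S=[0.7711]  K=[0.8071; -0.3019]  nu=[4.2751]  x^+=[2.2877, 0.8341]  P^+=[0.2289 -0.3067; -0.3067 1.1197]
step 4: x^-=[1.8442, 0.3702]  P^-=[0.7561 -0.5424; -0.5424 1.2788]  S=[0.7793]  K=[0.8171; -0.3350]  nu=[1.0144]  x^+=[2.6730, 0.0304]  P^+=[0.2358 -0.3291; -0.3291 1.1913]
step 5: x^-=[2.3720, -0.4268]  P^-=[0.7745 -0.5774; -0.5774 1.3452]  S=[0.7856]  K=[0.8242; -0.3583]  nu=[-4.0681]  x^+=[-0.9811, 1.0309]  P^+=[0.2408 -0.3454; -0.3454 1.2443]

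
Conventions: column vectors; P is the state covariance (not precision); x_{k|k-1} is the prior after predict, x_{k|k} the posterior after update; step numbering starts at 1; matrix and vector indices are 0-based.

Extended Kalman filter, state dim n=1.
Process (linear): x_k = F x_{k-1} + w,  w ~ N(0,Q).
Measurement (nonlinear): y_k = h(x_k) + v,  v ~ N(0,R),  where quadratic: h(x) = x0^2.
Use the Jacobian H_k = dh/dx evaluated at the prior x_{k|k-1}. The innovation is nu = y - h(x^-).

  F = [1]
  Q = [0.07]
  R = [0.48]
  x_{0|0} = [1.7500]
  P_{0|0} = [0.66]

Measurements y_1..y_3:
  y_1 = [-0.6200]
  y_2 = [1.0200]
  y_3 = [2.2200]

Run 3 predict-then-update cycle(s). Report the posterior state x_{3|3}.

step 1: x^-=[1.7500]  P^-=[0.7300]  H_jac=[3.5000]  S=[9.4225]  K=[0.2712]  nu=[-3.6825]  x^+=[0.7515]  P^+=[0.0372]
step 2: x^-=[0.7515]  P^-=[0.1072]  H_jac=[1.5029]  S=[0.7221]  K=[0.2231]  nu=[0.4553]  x^+=[0.8530]  P^+=[0.0712]
step 3: x^-=[0.8530]  P^-=[0.1412]  H_jac=[1.7061]  S=[0.8911]  K=[0.2704]  nu=[1.4923]  x^+=[1.2566]  P^+=[0.0761]

x_post = [1.2566]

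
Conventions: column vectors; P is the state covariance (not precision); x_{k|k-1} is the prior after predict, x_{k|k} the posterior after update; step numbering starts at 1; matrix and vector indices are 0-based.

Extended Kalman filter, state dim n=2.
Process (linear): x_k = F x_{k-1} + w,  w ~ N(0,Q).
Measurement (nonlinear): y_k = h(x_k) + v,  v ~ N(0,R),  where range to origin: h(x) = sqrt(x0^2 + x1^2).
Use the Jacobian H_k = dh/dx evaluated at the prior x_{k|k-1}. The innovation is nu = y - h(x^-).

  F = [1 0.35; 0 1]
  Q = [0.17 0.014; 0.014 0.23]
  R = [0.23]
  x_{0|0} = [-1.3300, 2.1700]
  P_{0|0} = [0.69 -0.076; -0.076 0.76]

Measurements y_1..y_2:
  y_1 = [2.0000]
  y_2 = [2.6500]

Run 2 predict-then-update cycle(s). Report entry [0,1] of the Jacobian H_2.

step 1: x^-=[-0.5705, 2.1700]  P^-=[0.8999 0.2040; 0.2040 0.9900]  H_jac=[-0.2543 0.9671]  S=[1.1138]  K=[-0.0283; 0.8130]  nu=[-0.2437]  x^+=[-0.5636, 1.9718]  P^+=[0.8990 0.2296; 0.2296 0.2537]
step 2: x^-=[0.1265, 1.9718]  P^-=[1.2608 0.3324; 0.3324 0.4837]  H_jac=[0.0640 0.9979]  S=[0.7594]  K=[0.5432; 0.6637]  nu=[0.6741]  x^+=[0.4927, 2.4192]  P^+=[1.0368 0.0587; 0.0587 0.1492]

H_jac[0,1] = 0.9979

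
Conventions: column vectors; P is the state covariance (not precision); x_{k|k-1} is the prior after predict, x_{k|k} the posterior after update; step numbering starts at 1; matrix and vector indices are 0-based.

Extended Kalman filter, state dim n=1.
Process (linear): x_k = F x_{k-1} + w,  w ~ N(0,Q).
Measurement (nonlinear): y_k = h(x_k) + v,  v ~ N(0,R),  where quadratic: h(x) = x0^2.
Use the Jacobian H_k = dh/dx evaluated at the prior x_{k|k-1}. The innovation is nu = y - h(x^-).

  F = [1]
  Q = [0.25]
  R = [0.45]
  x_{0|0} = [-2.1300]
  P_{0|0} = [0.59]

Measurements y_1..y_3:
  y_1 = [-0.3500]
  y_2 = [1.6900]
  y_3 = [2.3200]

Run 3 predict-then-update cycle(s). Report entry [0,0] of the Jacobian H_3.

step 1: x^-=[-2.1300]  P^-=[0.8400]  H_jac=[-4.2600]  S=[15.6940]  K=[-0.2280]  nu=[-4.8869]  x^+=[-1.0157]  P^+=[0.0241]
step 2: x^-=[-1.0157]  P^-=[0.2741]  H_jac=[-2.0315]  S=[1.5811]  K=[-0.3522]  nu=[0.6583]  x^+=[-1.2476]  P^+=[0.0780]
step 3: x^-=[-1.2476]  P^-=[0.3280]  H_jac=[-2.4951]  S=[2.4920]  K=[-0.3284]  nu=[0.7636]  x^+=[-1.4983]  P^+=[0.0592]

H_jac[0,0] = -2.4951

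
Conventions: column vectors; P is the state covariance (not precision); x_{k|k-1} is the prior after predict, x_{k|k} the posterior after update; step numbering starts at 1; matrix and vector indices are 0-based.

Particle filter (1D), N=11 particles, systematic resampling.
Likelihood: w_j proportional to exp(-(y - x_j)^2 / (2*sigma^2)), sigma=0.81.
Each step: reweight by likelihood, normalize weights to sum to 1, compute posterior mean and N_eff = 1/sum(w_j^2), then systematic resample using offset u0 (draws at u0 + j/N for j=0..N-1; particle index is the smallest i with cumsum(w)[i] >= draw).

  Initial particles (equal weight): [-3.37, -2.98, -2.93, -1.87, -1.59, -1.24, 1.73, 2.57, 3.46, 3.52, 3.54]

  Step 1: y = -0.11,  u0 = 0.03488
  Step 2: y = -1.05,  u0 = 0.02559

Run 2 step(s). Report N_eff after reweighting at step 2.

N_eff = 9.7203

step 1: w=[0.0004, 0.0025, 0.0031, 0.1266, 0.2528, 0.5071, 0.1017, 0.0056, 0.0001, 0.0001, 0.0001]  mean=-1.0945  Neff=2.8783  idx=[3, 3, 4, 4, 5, 5, 5, 5, 5, 5, 6]
step 2: w=[0.0693, 0.0693, 0.0927, 0.0927, 0.1126, 0.1126, 0.1126, 0.1126, 0.1126, 0.1126, 0.0003]  mean=-1.3913  Neff=9.7203  idx=[0, 1, 2, 3, 4, 5, 6, 7, 7, 8, 9]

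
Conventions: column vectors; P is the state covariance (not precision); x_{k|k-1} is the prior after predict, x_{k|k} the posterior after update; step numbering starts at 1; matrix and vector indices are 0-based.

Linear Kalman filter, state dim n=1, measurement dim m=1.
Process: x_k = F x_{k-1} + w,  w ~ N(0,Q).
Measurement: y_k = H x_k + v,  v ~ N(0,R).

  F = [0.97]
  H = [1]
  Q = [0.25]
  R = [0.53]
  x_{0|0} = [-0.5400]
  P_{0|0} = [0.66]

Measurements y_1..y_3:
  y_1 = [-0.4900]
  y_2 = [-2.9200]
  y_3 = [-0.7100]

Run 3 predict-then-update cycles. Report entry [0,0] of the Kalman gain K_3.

step 1: x^-=[-0.5238]  P^-=[0.8710]  S=[1.4010]  K=[0.6217]  nu=[0.0338]  x^+=[-0.5028]  P^+=[0.3295]
step 2: x^-=[-0.4877]  P^-=[0.5600]  S=[1.0900]  K=[0.5138]  nu=[-2.4323]  x^+=[-1.7374]  P^+=[0.2723]
step 3: x^-=[-1.6852]  P^-=[0.5062]  S=[1.0362]  K=[0.4885]  nu=[0.9752]  x^+=[-1.2088]  P^+=[0.2589]

K[0,0] = 0.4885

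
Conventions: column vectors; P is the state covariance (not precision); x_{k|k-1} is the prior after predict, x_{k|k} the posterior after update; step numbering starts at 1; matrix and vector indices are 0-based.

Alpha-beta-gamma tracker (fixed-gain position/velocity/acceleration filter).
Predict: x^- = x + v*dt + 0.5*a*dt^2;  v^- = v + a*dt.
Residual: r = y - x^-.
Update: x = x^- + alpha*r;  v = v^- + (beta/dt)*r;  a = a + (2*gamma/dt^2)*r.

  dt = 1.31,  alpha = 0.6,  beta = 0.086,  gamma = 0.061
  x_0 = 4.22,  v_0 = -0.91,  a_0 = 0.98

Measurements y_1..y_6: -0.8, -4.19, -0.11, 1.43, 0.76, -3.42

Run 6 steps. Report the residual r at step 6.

resid = -7.3156

step 1: x_pred=3.8688  r=-4.6688  x^+=1.0675  v^+=0.0673  a^+=0.6481
step 2: x_pred=1.7118  r=-5.9018  x^+=-1.8293  v^+=0.5289  a^+=0.2285
step 3: x_pred=-0.9404  r=0.8304  x^+=-0.4422  v^+=0.8827  a^+=0.2876
step 4: x_pred=0.9610  r=0.4690  x^+=1.2424  v^+=1.2902  a^+=0.3209
step 5: x_pred=3.2079  r=-2.4479  x^+=1.7392  v^+=1.5499  a^+=0.1469
step 6: x_pred=3.8956  r=-7.3156  x^+=-0.4938  v^+=1.2621  a^+=-0.3732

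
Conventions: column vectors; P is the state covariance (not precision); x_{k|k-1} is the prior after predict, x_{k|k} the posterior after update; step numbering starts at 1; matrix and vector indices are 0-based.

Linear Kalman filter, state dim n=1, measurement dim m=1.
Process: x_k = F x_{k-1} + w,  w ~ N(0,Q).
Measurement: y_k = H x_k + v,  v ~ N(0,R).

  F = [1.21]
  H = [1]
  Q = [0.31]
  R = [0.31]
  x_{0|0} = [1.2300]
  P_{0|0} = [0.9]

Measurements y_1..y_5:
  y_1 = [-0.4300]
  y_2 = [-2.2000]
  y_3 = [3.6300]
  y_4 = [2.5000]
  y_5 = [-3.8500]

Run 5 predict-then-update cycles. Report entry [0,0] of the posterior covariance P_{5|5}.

step 1: x^-=[1.4883]  P^-=[1.6277]  S=[1.9377]  K=[0.8400]  nu=[-1.9183]  x^+=[-0.1231]  P^+=[0.2604]
step 2: x^-=[-0.1490]  P^-=[0.6913]  S=[1.0013]  K=[0.6904]  nu=[-2.0510]  x^+=[-1.5650]  P^+=[0.2140]
step 3: x^-=[-1.8936]  P^-=[0.6233]  S=[0.9333]  K=[0.6679]  nu=[5.5236]  x^+=[1.7954]  P^+=[0.2070]
step 4: x^-=[2.1724]  P^-=[0.6131]  S=[0.9231]  K=[0.6642]  nu=[0.3276]  x^+=[2.3900]  P^+=[0.2059]
step 5: x^-=[2.8919]  P^-=[0.6115]  S=[0.9215]  K=[0.6636]  nu=[-6.7419]  x^+=[-1.5819]  P^+=[0.2057]

P_post[0,0] = 0.2057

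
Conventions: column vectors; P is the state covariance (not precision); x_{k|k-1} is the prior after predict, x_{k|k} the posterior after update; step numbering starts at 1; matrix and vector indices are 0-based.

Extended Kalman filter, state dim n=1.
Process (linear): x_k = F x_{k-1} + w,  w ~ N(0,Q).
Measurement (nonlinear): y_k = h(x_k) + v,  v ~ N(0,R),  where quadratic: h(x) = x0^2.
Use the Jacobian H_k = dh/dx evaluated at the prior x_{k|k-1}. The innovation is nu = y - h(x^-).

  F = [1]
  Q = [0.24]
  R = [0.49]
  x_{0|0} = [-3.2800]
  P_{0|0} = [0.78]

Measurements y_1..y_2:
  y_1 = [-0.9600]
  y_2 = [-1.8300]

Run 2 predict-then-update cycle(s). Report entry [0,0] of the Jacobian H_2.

H_jac[0,0] = -3.0268

step 1: x^-=[-3.2800]  P^-=[1.0200]  H_jac=[-6.5600]  S=[44.3843]  K=[-0.1508]  nu=[-11.7184]  x^+=[-1.5134]  P^+=[0.0113]
step 2: x^-=[-1.5134]  P^-=[0.2513]  H_jac=[-3.0268]  S=[2.7919]  K=[-0.2724]  nu=[-4.1203]  x^+=[-0.3910]  P^+=[0.0441]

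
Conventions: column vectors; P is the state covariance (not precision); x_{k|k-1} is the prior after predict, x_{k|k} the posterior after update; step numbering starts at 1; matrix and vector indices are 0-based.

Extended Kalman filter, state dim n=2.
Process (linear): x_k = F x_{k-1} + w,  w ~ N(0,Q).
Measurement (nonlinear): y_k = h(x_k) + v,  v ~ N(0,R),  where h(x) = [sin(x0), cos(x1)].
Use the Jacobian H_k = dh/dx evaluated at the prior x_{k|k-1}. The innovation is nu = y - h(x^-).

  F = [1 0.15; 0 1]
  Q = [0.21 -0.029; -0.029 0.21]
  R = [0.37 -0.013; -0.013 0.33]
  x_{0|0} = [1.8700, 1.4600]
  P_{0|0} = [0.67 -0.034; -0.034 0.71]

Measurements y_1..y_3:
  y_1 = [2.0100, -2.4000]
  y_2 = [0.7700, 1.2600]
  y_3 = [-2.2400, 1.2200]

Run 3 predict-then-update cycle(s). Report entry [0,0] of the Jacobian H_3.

H_jac[0,0] = -0.7492

step 1: x^-=[2.0890, 1.4600]  P^-=[0.8858 0.0435; 0.0435 0.9200]  H_jac=[-0.4953 0.0000; 0.0000 -0.9939]  S=[0.5873 0.0084; 0.0084 1.2388]  K=[-0.7466 -0.0298; -0.0261 -0.7380]  nu=[1.1413, -2.5106]  x^+=[1.3118, 3.2829]  P^+=[0.5569 0.0001; 0.0001 0.2447]
step 2: x^-=[1.8042, 3.2829]  P^-=[0.7725 0.0078; 0.0078 0.4547]  H_jac=[-0.2313 0.0000; 0.0000 0.1408]  S=[0.4113 -0.0133; -0.0133 0.3390]  K=[-0.4349 -0.0137; 0.0017 0.1889]  nu=[-0.2029, 2.2500]  x^+=[1.8615, 3.7076]  P^+=[0.6948 0.0079; 0.0079 0.4426]
step 3: x^-=[2.4177, 3.7076]  P^-=[0.9171 0.0453; 0.0453 0.6526]  H_jac=[-0.7492 0.0000; 0.0000 0.5363]  S=[0.8848 -0.0312; -0.0312 0.5177]  K=[-0.7766 0.0001; -0.0146 0.6752]  nu=[-2.9023, 2.0640]  x^+=[4.6718, 5.1434]  P^+=[0.3835 0.0189; 0.0189 0.4158]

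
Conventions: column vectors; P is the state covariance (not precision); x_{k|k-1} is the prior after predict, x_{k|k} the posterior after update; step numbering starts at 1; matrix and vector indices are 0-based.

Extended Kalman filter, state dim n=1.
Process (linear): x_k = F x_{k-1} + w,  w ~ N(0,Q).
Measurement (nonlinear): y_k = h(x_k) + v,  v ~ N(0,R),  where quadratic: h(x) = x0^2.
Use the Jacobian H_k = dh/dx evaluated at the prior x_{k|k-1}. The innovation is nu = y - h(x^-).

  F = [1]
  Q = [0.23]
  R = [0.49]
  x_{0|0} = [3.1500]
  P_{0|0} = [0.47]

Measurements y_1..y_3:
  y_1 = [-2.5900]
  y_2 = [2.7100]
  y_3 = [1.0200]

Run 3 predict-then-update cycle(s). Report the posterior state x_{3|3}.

x_post = [1.1835]

step 1: x^-=[3.1500]  P^-=[0.7000]  H_jac=[6.3000]  S=[28.2730]  K=[0.1560]  nu=[-12.5125]  x^+=[1.1983]  P^+=[0.0121]
step 2: x^-=[1.1983]  P^-=[0.2421]  H_jac=[2.3966]  S=[1.8808]  K=[0.3085]  nu=[1.2741]  x^+=[1.5914]  P^+=[0.0631]
step 3: x^-=[1.5914]  P^-=[0.2931]  H_jac=[3.1828]  S=[3.4590]  K=[0.2697]  nu=[-1.5126]  x^+=[1.1835]  P^+=[0.0415]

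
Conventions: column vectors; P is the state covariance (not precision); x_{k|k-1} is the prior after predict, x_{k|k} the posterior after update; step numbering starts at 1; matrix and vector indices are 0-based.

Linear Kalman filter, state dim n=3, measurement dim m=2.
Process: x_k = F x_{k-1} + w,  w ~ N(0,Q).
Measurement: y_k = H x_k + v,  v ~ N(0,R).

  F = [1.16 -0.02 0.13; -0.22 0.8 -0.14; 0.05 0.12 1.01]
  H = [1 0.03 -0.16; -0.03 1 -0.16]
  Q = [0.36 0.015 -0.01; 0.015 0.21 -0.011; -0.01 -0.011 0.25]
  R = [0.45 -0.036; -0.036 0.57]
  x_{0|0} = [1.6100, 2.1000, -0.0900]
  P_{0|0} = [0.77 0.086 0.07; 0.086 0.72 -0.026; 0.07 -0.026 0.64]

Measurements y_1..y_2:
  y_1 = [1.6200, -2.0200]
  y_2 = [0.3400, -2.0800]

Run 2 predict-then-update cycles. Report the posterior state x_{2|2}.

step 1: x^-=[1.8139, 1.3384, 0.2416]  P^-=[1.4245 -0.1406 0.2114; -0.1406 0.7005 -0.0763; 0.2114 -0.0763 0.9170]  S=[1.8232 -0.1950; -0.1950 1.3301]  K=[0.7548 -0.0526; -0.0013 0.5388; 0.0161 -0.1701]  nu=[-0.1954, -3.2653]  x^+=[1.8383, -0.4207, 0.7938]  P^+=[0.3666 -0.0218 0.1522; -0.0218 0.3141 0.0474; 0.1522 0.0474 0.8769]
step 2: x^-=[2.2440, -0.8521, 0.8432]  P^-=[0.9149 -0.1439 0.3018; -0.1439 0.4524 -0.1066; 0.3018 -0.1066 1.1766]  S=[1.2912 -0.1928; -0.1928 1.0990]  K=[0.6551 -0.0849; -0.0240 0.4269; 0.0453 -0.2686]  nu=[-1.7436, -1.0257]  x^+=[1.1889, -1.2481, 1.0396]  P^+=[0.3313 -0.0295 0.2037; -0.0295 0.2474 0.0258; 0.2037 0.0258 1.0900]

x_post = [1.1889, -1.2481, 1.0396]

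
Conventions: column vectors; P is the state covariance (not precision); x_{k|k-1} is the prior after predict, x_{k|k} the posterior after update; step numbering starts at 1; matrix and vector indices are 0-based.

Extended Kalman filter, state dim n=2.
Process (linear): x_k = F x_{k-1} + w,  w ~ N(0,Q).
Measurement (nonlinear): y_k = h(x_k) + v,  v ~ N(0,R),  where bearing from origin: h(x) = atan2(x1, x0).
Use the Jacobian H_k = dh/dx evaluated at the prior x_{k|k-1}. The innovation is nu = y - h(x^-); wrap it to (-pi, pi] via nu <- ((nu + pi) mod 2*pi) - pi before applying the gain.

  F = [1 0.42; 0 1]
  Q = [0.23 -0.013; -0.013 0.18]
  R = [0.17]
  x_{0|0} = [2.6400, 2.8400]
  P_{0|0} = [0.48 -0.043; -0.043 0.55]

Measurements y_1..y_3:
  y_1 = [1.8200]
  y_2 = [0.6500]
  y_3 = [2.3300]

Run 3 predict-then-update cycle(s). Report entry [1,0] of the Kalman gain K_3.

step 1: x^-=[3.8328, 2.8400]  P^-=[0.7709 0.1750; 0.1750 0.7300]  H_jac=[-0.1248 0.1684]  S=[0.1954]  K=[-0.3416; 0.5176]  nu=[1.1823]  x^+=[3.4289, 3.4519]  P^+=[0.7481 0.2095; 0.2095 0.6777]
step 2: x^-=[4.8787, 3.4519]  P^-=[1.2737 0.4812; 0.4812 0.8577]  H_jac=[-0.0966 0.1366]  S=[0.1852]  K=[-0.3098; 0.3815]  nu=[0.0342]  x^+=[4.8681, 3.4650]  P^+=[1.2559 0.5030; 0.5030 0.8307]
step 3: x^-=[6.3234, 3.4650]  P^-=[2.0550 0.8389; 0.8389 1.0107]  H_jac=[-0.0666 0.1216]  S=[0.1805]  K=[-0.1935; 0.3713]  nu=[1.8287]  x^+=[5.9696, 4.1440]  P^+=[2.0482 0.8519; 0.8519 0.9858]

K[1,0] = 0.3713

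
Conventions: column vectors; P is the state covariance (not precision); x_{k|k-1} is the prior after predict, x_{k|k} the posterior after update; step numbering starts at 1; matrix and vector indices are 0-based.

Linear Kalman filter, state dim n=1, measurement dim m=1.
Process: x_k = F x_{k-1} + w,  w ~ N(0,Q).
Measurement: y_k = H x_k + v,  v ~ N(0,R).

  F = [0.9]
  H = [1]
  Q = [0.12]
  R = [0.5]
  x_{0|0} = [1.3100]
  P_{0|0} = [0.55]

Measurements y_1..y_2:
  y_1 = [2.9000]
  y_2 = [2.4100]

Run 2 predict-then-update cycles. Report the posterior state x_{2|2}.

x_post = [2.0945]

step 1: x^-=[1.1790]  P^-=[0.5655]  S=[1.0655]  K=[0.5307]  nu=[1.7210]  x^+=[2.0924]  P^+=[0.2654]
step 2: x^-=[1.8832]  P^-=[0.3349]  S=[0.8349]  K=[0.4012]  nu=[0.5268]  x^+=[2.0945]  P^+=[0.2006]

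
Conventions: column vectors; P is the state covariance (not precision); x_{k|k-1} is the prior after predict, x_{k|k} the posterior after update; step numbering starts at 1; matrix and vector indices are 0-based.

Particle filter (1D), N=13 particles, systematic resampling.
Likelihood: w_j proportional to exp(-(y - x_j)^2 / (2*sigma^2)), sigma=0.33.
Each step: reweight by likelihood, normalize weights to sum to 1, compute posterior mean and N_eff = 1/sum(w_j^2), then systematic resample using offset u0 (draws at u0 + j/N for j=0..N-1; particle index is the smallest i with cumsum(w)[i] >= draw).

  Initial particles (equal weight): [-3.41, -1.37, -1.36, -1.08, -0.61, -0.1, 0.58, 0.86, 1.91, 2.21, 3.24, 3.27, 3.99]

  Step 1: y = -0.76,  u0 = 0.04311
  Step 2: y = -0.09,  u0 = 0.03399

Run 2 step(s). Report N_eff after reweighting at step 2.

N_eff = 5.1461

step 1: w=[0.0000, 0.0890, 0.0941, 0.3071, 0.4432, 0.0665, 0.0001, 0.0000, 0.0000, 0.0000, 0.0000, 0.0000, 0.0000]  mean=-0.8585  Neff=3.2062  idx=[1, 2, 3, 3, 3, 3, 4, 4, 4, 4, 4, 4, 5]
step 2: w=[0.0002, 0.0002, 0.0040, 0.0040, 0.0040, 0.0040, 0.1040, 0.1040, 0.1040, 0.1040, 0.1040, 0.1040, 0.3597]  mean=-0.4344  Neff=5.1461  idx=[6, 6, 7, 8, 9, 9, 10, 11, 12, 12, 12, 12, 12]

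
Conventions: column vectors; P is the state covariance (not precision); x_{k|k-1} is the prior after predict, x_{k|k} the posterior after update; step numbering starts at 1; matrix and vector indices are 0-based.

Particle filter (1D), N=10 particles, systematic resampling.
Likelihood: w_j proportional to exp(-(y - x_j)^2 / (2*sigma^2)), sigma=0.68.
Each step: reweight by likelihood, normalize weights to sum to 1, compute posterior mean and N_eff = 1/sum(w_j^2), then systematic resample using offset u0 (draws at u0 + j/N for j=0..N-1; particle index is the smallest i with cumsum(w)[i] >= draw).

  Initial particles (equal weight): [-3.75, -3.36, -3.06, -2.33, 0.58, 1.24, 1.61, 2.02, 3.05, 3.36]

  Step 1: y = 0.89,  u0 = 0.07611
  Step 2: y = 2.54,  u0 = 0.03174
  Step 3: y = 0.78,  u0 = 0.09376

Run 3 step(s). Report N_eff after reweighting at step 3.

N_eff = 8.1040

step 1: w=[0.0000, 0.0000, 0.0000, 0.0000, 0.3457, 0.3359, 0.2190, 0.0964, 0.0025, 0.0005]  mean=1.1736  Neff=3.4530  idx=[4, 4, 4, 5, 5, 5, 5, 6, 6, 7]
step 2: w=[0.0071, 0.0071, 0.0071, 0.0724, 0.0724, 0.0724, 0.0724, 0.1766, 0.1766, 0.3360]  mean=1.6188  Neff=5.0919  idx=[3, 4, 5, 7, 7, 8, 8, 9, 9, 9]
step 3: w=[0.1639, 0.1639, 0.1639, 0.0978, 0.0978, 0.0978, 0.0978, 0.0391, 0.0391, 0.0391]  mean=1.4762  Neff=8.1040  idx=[0, 1, 1, 2, 3, 4, 5, 6, 7, 9]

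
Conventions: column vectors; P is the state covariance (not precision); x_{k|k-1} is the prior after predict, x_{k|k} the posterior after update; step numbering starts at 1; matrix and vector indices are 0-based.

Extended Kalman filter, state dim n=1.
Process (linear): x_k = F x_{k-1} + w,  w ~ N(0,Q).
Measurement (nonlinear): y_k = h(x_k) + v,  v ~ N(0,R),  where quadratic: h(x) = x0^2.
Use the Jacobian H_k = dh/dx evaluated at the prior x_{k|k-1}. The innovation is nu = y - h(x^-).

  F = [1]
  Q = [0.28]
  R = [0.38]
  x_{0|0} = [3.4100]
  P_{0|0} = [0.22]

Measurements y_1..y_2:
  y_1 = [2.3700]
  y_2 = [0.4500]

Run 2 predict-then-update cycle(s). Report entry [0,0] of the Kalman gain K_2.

step 1: x^-=[3.4100]  P^-=[0.5000]  H_jac=[6.8200]  S=[23.6362]  K=[0.1443]  nu=[-9.2581]  x^+=[2.0743]  P^+=[0.0080]
step 2: x^-=[2.0743]  P^-=[0.2880]  H_jac=[4.1487]  S=[5.3375]  K=[0.2239]  nu=[-3.8529]  x^+=[1.2118]  P^+=[0.0205]

K[0,0] = 0.2239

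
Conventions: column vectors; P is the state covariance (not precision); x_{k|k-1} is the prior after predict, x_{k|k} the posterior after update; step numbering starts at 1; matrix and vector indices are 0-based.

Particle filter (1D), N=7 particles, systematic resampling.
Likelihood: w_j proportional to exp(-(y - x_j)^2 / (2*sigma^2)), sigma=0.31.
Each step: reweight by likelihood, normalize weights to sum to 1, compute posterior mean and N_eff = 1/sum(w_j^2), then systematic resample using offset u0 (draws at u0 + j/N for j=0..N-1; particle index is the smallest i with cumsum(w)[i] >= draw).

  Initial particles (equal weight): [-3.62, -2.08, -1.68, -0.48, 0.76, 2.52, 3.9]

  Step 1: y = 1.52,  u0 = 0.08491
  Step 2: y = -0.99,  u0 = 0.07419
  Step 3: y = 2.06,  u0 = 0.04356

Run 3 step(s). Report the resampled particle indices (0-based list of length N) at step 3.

step 1: w=[0.0000, 0.0000, 0.0000, 0.0000, 0.9000, 0.1000, 0.0000]  mean=0.9359  Neff=1.2194  idx=[4, 4, 4, 4, 4, 4, 5]
step 2: w=[0.1667, 0.1667, 0.1667, 0.1667, 0.1667, 0.1667, 0.0000]  mean=0.7600  Neff=6.0000  idx=[0, 1, 2, 3, 3, 4, 5]
step 3: w=[0.1429, 0.1429, 0.1429, 0.1429, 0.1429, 0.1429, 0.1429]  mean=0.7600  Neff=7.0000  idx=[0, 1, 2, 3, 4, 5, 6]

resampled_idx = [0, 1, 2, 3, 4, 5, 6]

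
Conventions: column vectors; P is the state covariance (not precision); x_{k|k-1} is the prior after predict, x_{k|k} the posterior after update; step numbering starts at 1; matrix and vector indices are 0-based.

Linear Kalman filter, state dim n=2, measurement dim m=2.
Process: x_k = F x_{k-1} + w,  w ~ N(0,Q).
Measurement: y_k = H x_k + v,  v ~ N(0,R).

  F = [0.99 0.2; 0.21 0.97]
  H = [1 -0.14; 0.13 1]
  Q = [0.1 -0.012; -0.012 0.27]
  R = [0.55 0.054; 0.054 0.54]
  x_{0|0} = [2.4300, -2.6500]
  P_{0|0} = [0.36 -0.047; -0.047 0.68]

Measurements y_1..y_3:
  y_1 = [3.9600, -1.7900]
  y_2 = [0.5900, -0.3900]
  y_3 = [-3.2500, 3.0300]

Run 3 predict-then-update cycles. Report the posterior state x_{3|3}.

x_post = [0.0986, 1.2319]

step 1: x^-=[1.8757, -2.0602]  P^-=[0.4614 0.1477; 0.1477 0.9065]  S=[0.9878 0.1320; 0.1320 1.4927]  K=[0.4327 0.1008; -0.0626 0.6257]  nu=[1.7959, 0.0264]  x^+=[2.6554, -2.1562]  P^+=[0.2498 0.0453; 0.0453 0.3286]
step 2: x^-=[2.1976, -1.5339]  P^-=[0.3759 0.1491; 0.1491 0.6087]  S=[0.8961 0.1641; 0.1641 1.1938]  K=[0.3753 0.1143; -0.0256 0.5296]  nu=[-1.8224, 0.8582]  x^+=[1.6118, -1.0326]  P^+=[0.2200 0.0534; 0.0534 0.2777]
step 3: x^-=[1.3892, -0.6632]  P^-=[0.3479 0.1411; 0.1411 0.5627]  S=[0.8694 0.1590; 0.1590 1.1453]  K=[0.3567 0.1132; -0.0216 0.5104]  nu=[-4.7320, 3.5126]  x^+=[0.0986, 1.2319]  P^+=[0.2098 0.0531; 0.0531 0.2675]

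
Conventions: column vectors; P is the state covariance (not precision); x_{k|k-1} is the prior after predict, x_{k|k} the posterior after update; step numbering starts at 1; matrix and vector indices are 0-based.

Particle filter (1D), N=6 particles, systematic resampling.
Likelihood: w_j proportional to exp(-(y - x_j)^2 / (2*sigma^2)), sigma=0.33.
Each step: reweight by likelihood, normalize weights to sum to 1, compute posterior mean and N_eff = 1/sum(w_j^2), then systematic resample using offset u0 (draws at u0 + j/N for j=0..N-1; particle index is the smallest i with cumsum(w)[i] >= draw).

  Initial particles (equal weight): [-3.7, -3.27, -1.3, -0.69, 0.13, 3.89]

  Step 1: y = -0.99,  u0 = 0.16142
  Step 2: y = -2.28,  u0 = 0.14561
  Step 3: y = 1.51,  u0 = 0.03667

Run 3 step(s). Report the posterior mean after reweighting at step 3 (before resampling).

step 1: w=[0.0000, 0.0000, 0.4918, 0.5058, 0.0024, 0.0000]  mean=-0.9880  Neff=2.0093  idx=[2, 2, 3, 3, 3, 3]
step 2: w=[0.4993, 0.4993, 0.0004, 0.0004, 0.0004, 0.0004]  mean=-1.2991  Neff=2.0060  idx=[0, 0, 0, 1, 1, 1]
step 3: w=[0.1667, 0.1667, 0.1667, 0.1667, 0.1667, 0.1667]  mean=-1.3000  Neff=6.0000  idx=[0, 1, 2, 3, 4, 5]

post_mean = -1.3000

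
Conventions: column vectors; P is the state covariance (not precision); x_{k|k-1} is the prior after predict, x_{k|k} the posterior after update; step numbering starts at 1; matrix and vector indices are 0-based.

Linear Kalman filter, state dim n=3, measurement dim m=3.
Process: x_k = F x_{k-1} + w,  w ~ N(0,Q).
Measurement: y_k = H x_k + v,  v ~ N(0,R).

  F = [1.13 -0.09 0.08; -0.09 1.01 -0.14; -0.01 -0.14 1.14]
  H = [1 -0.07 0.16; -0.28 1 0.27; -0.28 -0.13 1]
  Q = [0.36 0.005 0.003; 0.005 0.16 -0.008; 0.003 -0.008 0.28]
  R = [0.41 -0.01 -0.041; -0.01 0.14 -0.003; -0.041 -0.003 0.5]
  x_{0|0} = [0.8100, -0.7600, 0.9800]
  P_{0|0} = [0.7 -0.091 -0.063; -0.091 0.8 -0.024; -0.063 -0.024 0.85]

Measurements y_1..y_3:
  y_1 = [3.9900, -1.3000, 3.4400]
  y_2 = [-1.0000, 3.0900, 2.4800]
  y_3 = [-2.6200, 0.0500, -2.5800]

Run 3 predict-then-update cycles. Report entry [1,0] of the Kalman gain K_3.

step 1: x^-=[1.0621, -0.9777, 1.2155]  P^-=[1.2732 -0.2448 0.0186; -0.2448 1.0202 -0.2781; 0.0186 -0.2781 1.4093]  S=[1.7708 -0.6617 -0.0927; -0.6617 1.3468 0.1294; -0.0927 0.1294 2.0704]  K=[0.6897 -0.0932 -0.1111; 0.0907 0.8175 -0.2123; 0.2294 0.1178 0.6985]  nu=[2.6650, -0.3531, 2.3948]  x^+=[2.6670, -1.5331, 3.4581]  P^+=[0.2916 0.0604 0.0059; 0.0604 0.1515 -0.0757; 0.0059 -0.0757 0.3313]
step 2: x^-=[3.4284, -2.2726, 4.1302]  P^-=[0.7255 0.0193 0.0386; 0.0193 0.3340 -0.1711; 0.0386 -0.1711 0.7378]  S=[1.1695 -0.2005 -0.0728; -0.2005 0.4756 0.0261; -0.0728 0.0261 1.3246]  K=[0.6005 -0.1066 -0.0910; 0.0707 0.6332 -0.1747; 0.1948 0.0868 0.5746]  nu=[-5.2483, 5.2074, -0.9857]  x^+=[-0.1887, 0.8254, 2.9936]  P^+=[0.2532 0.0483 0.0074; 0.0483 0.1190 -0.0631; 0.0074 -0.0631 0.2729]
step 3: x^-=[-0.0481, 0.4315, 3.2990]  P^-=[0.6785 0.0137 0.0356; 0.0137 0.2981 -0.1427; 0.0356 -0.1427 0.6572]  S=[1.1194 -0.1906 -0.0777; -0.1906 0.4490 0.0352; -0.0777 0.0352 1.2336]  K=[0.5845 -0.1162 -0.0865; 0.0658 0.6101 -0.1635; 0.1884 0.0921 0.5489]  nu=[-3.0696, -1.2858, -5.8364]  x^+=[-1.1882, 0.3993, -0.6015]  P^+=[0.2462 0.0449 0.0079; 0.0449 0.1137 -0.0589; 0.0079 -0.0589 0.2610]

K[1,0] = 0.0658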